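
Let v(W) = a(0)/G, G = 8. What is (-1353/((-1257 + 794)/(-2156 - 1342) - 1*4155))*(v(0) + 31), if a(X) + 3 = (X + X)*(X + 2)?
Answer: 579767265/58134908 ≈ 9.9728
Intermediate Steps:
a(X) = -3 + 2*X*(2 + X) (a(X) = -3 + (X + X)*(X + 2) = -3 + (2*X)*(2 + X) = -3 + 2*X*(2 + X))
v(W) = -3/8 (v(W) = (-3 + 2*0² + 4*0)/8 = (-3 + 2*0 + 0)*(⅛) = (-3 + 0 + 0)*(⅛) = -3*⅛ = -3/8)
(-1353/((-1257 + 794)/(-2156 - 1342) - 1*4155))*(v(0) + 31) = (-1353/((-1257 + 794)/(-2156 - 1342) - 1*4155))*(-3/8 + 31) = -1353/(-463/(-3498) - 4155)*(245/8) = -1353/(-463*(-1/3498) - 4155)*(245/8) = -1353/(463/3498 - 4155)*(245/8) = -1353/(-14533727/3498)*(245/8) = -1353*(-3498/14533727)*(245/8) = (4732794/14533727)*(245/8) = 579767265/58134908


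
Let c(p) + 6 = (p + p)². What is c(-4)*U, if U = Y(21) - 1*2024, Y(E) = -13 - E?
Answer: -119364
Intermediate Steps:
c(p) = -6 + 4*p² (c(p) = -6 + (p + p)² = -6 + (2*p)² = -6 + 4*p²)
U = -2058 (U = (-13 - 1*21) - 1*2024 = (-13 - 21) - 2024 = -34 - 2024 = -2058)
c(-4)*U = (-6 + 4*(-4)²)*(-2058) = (-6 + 4*16)*(-2058) = (-6 + 64)*(-2058) = 58*(-2058) = -119364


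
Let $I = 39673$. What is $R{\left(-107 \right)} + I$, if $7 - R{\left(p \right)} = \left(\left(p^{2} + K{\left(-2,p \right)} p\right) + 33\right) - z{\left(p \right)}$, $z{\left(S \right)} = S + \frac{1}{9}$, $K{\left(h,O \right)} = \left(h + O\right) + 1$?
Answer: $\frac{148816}{9} \approx 16535.0$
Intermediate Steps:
$K{\left(h,O \right)} = 1 + O + h$ ($K{\left(h,O \right)} = \left(O + h\right) + 1 = 1 + O + h$)
$z{\left(S \right)} = \frac{1}{9} + S$ ($z{\left(S \right)} = S + \frac{1}{9} = \frac{1}{9} + S$)
$R{\left(p \right)} = - \frac{233}{9} + p - p^{2} - p \left(-1 + p\right)$ ($R{\left(p \right)} = 7 - \left(\left(\left(p^{2} + \left(1 + p - 2\right) p\right) + 33\right) - \left(\frac{1}{9} + p\right)\right) = 7 - \left(\left(\left(p^{2} + \left(-1 + p\right) p\right) + 33\right) - \left(\frac{1}{9} + p\right)\right) = 7 - \left(\left(\left(p^{2} + p \left(-1 + p\right)\right) + 33\right) - \left(\frac{1}{9} + p\right)\right) = 7 - \left(\left(33 + p^{2} + p \left(-1 + p\right)\right) - \left(\frac{1}{9} + p\right)\right) = 7 - \left(\frac{296}{9} + p^{2} - p + p \left(-1 + p\right)\right) = - \frac{233}{9} + p - p^{2} - p \left(-1 + p\right)$)
$R{\left(-107 \right)} + I = \left(- \frac{233}{9} - 2 \left(-107\right)^{2} + 2 \left(-107\right)\right) + 39673 = \left(- \frac{233}{9} - 22898 - 214\right) + 39673 = - \frac{208241}{9} + 39673 = \frac{148816}{9}$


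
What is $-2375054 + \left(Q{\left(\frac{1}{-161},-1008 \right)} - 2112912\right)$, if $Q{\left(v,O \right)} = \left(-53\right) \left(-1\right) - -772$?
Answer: $-4487141$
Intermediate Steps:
$Q{\left(v,O \right)} = 825$ ($Q{\left(v,O \right)} = 53 + 772 = 825$)
$-2375054 + \left(Q{\left(\frac{1}{-161},-1008 \right)} - 2112912\right) = -2375054 + \left(825 - 2112912\right) = -2375054 - 2112087 = -4487141$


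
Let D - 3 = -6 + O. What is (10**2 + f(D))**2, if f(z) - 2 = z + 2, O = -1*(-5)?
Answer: 11236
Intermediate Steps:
O = 5
D = 2 (D = 3 + (-6 + 5) = 3 - 1 = 2)
f(z) = 4 + z (f(z) = 2 + (z + 2) = 2 + (2 + z) = 4 + z)
(10**2 + f(D))**2 = (10**2 + (4 + 2))**2 = (100 + 6)**2 = 106**2 = 11236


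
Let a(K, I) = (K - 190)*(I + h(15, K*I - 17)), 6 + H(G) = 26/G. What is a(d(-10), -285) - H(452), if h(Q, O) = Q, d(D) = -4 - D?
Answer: 11229023/226 ≈ 49686.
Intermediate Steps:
H(G) = -6 + 26/G
a(K, I) = (-190 + K)*(15 + I) (a(K, I) = (K - 190)*(I + 15) = (-190 + K)*(15 + I))
a(d(-10), -285) - H(452) = (-2850 - 190*(-285) + 15*(-4 - 1*(-10)) - 285*(-4 - 1*(-10))) - (-6 + 26/452) = (-2850 + 54150 + 15*(-4 + 10) - 285*(-4 + 10)) - (-6 + 26*(1/452)) = (-2850 + 54150 + 15*6 - 285*6) - (-6 + 13/226) = (-2850 + 54150 + 90 - 1710) - 1*(-1343/226) = 49680 + 1343/226 = 11229023/226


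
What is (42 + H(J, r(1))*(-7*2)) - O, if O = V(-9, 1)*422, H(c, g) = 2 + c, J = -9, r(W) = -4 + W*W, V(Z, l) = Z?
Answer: 3938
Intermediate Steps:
r(W) = -4 + W²
O = -3798 (O = -9*422 = -3798)
(42 + H(J, r(1))*(-7*2)) - O = (42 + (2 - 9)*(-7*2)) - 1*(-3798) = (42 - 7*(-14)) + 3798 = (42 + 98) + 3798 = 140 + 3798 = 3938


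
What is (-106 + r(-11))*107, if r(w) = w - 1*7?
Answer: -13268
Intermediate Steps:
r(w) = -7 + w (r(w) = w - 7 = -7 + w)
(-106 + r(-11))*107 = (-106 + (-7 - 11))*107 = (-106 - 18)*107 = -124*107 = -13268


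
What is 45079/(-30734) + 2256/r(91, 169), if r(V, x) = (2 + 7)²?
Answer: 21894835/829818 ≈ 26.385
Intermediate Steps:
r(V, x) = 81 (r(V, x) = 9² = 81)
45079/(-30734) + 2256/r(91, 169) = 45079/(-30734) + 2256/81 = 45079*(-1/30734) + 2256*(1/81) = -45079/30734 + 752/27 = 21894835/829818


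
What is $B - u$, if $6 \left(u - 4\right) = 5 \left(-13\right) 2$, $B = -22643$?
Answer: $- \frac{67876}{3} \approx -22625.0$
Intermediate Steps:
$u = - \frac{53}{3}$ ($u = 4 + \frac{5 \left(-13\right) 2}{6} = 4 + \frac{\left(-65\right) 2}{6} = 4 + \frac{1}{6} \left(-130\right) = 4 - \frac{65}{3} = - \frac{53}{3} \approx -17.667$)
$B - u = -22643 - - \frac{53}{3} = -22643 + \frac{53}{3} = - \frac{67876}{3}$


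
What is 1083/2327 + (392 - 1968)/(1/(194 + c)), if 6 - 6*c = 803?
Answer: -672955843/6981 ≈ -96398.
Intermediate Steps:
c = -797/6 (c = 1 - ⅙*803 = 1 - 803/6 = -797/6 ≈ -132.83)
1083/2327 + (392 - 1968)/(1/(194 + c)) = 1083/2327 + (392 - 1968)/(1/(194 - 797/6)) = 1083*(1/2327) - 1576/(1/(367/6)) = 1083/2327 - 1576/6/367 = 1083/2327 - 1576*367/6 = 1083/2327 - 289196/3 = -672955843/6981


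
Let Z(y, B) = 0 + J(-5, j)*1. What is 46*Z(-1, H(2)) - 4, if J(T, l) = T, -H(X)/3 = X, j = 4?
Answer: -234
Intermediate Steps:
H(X) = -3*X
Z(y, B) = -5 (Z(y, B) = 0 - 5*1 = 0 - 5 = -5)
46*Z(-1, H(2)) - 4 = 46*(-5) - 4 = -230 - 4 = -234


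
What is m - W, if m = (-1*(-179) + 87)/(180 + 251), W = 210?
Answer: -90244/431 ≈ -209.38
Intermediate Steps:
m = 266/431 (m = (179 + 87)/431 = 266*(1/431) = 266/431 ≈ 0.61717)
m - W = 266/431 - 1*210 = 266/431 - 210 = -90244/431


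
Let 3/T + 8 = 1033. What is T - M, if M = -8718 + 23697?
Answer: -15353472/1025 ≈ -14979.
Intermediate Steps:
T = 3/1025 (T = 3/(-8 + 1033) = 3/1025 ≈ 0.0029268)
M = 14979
T - M = 3/1025 - 1*14979 = 3/1025 - 14979 = -15353472/1025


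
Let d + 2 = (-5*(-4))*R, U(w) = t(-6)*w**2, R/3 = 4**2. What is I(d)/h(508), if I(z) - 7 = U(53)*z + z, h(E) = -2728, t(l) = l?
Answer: 16145167/2728 ≈ 5918.3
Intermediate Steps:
R = 48 (R = 3*4**2 = 3*16 = 48)
U(w) = -6*w**2
d = 958 (d = -2 - 5*(-4)*48 = -2 + 20*48 = -2 + 960 = 958)
I(z) = 7 - 16853*z (I(z) = 7 + ((-6*53**2)*z + z) = 7 + ((-6*2809)*z + z) = 7 + (-16854*z + z) = 7 - 16853*z)
I(d)/h(508) = (7 - 16853*958)/(-2728) = (7 - 16145174)*(-1/2728) = -16145167*(-1/2728) = 16145167/2728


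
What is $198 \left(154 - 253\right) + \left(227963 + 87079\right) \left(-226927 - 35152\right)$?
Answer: $-82565911920$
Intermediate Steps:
$198 \left(154 - 253\right) + \left(227963 + 87079\right) \left(-226927 - 35152\right) = 198 \left(-99\right) + 315042 \left(-262079\right) = -19602 - 82565892318 = -82565911920$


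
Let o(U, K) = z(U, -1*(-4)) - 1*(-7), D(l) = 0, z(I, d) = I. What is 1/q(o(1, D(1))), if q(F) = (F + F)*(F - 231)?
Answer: -1/3568 ≈ -0.00028027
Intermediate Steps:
o(U, K) = 7 + U (o(U, K) = U - 1*(-7) = U + 7 = 7 + U)
q(F) = 2*F*(-231 + F) (q(F) = (2*F)*(-231 + F) = 2*F*(-231 + F))
1/q(o(1, D(1))) = 1/(2*(7 + 1)*(-231 + (7 + 1))) = 1/(2*8*(-231 + 8)) = 1/(2*8*(-223)) = 1/(-3568) = -1/3568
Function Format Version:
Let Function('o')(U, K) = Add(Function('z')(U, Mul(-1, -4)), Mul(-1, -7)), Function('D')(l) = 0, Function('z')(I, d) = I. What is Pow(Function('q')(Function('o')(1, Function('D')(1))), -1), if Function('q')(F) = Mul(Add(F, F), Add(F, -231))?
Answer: Rational(-1, 3568) ≈ -0.00028027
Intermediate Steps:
Function('o')(U, K) = Add(7, U) (Function('o')(U, K) = Add(U, Mul(-1, -7)) = Add(U, 7) = Add(7, U))
Function('q')(F) = Mul(2, F, Add(-231, F)) (Function('q')(F) = Mul(Mul(2, F), Add(-231, F)) = Mul(2, F, Add(-231, F)))
Pow(Function('q')(Function('o')(1, Function('D')(1))), -1) = Pow(Mul(2, Add(7, 1), Add(-231, Add(7, 1))), -1) = Pow(Mul(2, 8, Add(-231, 8)), -1) = Pow(Mul(2, 8, -223), -1) = Pow(-3568, -1) = Rational(-1, 3568)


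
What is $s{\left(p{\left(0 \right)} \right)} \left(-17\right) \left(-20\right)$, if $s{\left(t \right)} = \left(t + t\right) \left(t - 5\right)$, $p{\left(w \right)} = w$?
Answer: $0$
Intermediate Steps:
$s{\left(t \right)} = 2 t \left(-5 + t\right)$
$s{\left(p{\left(0 \right)} \right)} \left(-17\right) \left(-20\right) = 2 \cdot 0 \left(-5 + 0\right) \left(-17\right) \left(-20\right) = 2 \cdot 0 \left(-5\right) \left(-17\right) \left(-20\right) = 0 \left(-17\right) \left(-20\right) = 0 \left(-20\right) = 0$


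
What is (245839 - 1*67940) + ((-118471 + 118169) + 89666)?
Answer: 267263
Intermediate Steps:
(245839 - 1*67940) + ((-118471 + 118169) + 89666) = (245839 - 67940) + (-302 + 89666) = 177899 + 89364 = 267263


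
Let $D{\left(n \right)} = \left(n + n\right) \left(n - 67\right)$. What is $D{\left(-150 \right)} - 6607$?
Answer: $58493$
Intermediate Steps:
$D{\left(n \right)} = 2 n \left(-67 + n\right)$
$D{\left(-150 \right)} - 6607 = 2 \left(-150\right) \left(-67 - 150\right) - 6607 = 2 \left(-150\right) \left(-217\right) - 6607 = 65100 - 6607 = 58493$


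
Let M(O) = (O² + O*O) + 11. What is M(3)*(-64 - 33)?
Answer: -2813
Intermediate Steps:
M(O) = 11 + 2*O² (M(O) = (O² + O²) + 11 = 2*O² + 11 = 11 + 2*O²)
M(3)*(-64 - 33) = (11 + 2*3²)*(-64 - 33) = (11 + 2*9)*(-97) = (11 + 18)*(-97) = 29*(-97) = -2813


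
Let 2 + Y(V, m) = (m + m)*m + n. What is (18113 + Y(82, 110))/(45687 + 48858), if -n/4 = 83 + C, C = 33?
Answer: 13949/31515 ≈ 0.44261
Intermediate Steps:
n = -464 (n = -4*(83 + 33) = -4*116 = -464)
Y(V, m) = -466 + 2*m**2 (Y(V, m) = -2 + ((m + m)*m - 464) = -2 + ((2*m)*m - 464) = -2 + (2*m**2 - 464) = -2 + (-464 + 2*m**2) = -466 + 2*m**2)
(18113 + Y(82, 110))/(45687 + 48858) = (18113 + (-466 + 2*110**2))/(45687 + 48858) = (18113 + (-466 + 2*12100))/94545 = (18113 + (-466 + 24200))*(1/94545) = (18113 + 23734)*(1/94545) = 41847*(1/94545) = 13949/31515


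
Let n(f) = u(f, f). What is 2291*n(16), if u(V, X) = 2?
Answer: 4582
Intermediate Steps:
n(f) = 2
2291*n(16) = 2291*2 = 4582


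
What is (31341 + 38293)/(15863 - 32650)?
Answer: -69634/16787 ≈ -4.1481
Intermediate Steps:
(31341 + 38293)/(15863 - 32650) = 69634/(-16787) = 69634*(-1/16787) = -69634/16787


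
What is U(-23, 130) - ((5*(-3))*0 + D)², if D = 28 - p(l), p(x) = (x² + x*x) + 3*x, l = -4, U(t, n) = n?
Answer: 66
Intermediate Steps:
p(x) = 2*x² + 3*x (p(x) = (x² + x²) + 3*x = 2*x² + 3*x)
D = 8 (D = 28 - (-4)*(3 + 2*(-4)) = 28 - (-4)*(3 - 8) = 28 - (-4)*(-5) = 28 - 1*20 = 28 - 20 = 8)
U(-23, 130) - ((5*(-3))*0 + D)² = 130 - ((5*(-3))*0 + 8)² = 130 - (-15*0 + 8)² = 130 - (0 + 8)² = 130 - 1*8² = 130 - 1*64 = 130 - 64 = 66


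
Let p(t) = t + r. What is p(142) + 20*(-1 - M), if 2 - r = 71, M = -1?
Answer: 73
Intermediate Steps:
r = -69 (r = 2 - 1*71 = 2 - 71 = -69)
p(t) = -69 + t (p(t) = t - 69 = -69 + t)
p(142) + 20*(-1 - M) = (-69 + 142) + 20*(-1 - 1*(-1)) = 73 + 20*(-1 + 1) = 73 + 20*0 = 73 + 0 = 73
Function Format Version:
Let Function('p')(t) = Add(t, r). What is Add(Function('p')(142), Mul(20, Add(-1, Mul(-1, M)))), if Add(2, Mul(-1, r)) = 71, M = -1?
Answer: 73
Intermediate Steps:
r = -69 (r = Add(2, Mul(-1, 71)) = Add(2, -71) = -69)
Function('p')(t) = Add(-69, t) (Function('p')(t) = Add(t, -69) = Add(-69, t))
Add(Function('p')(142), Mul(20, Add(-1, Mul(-1, M)))) = Add(Add(-69, 142), Mul(20, Add(-1, Mul(-1, -1)))) = Add(73, Mul(20, Add(-1, 1))) = Add(73, Mul(20, 0)) = Add(73, 0) = 73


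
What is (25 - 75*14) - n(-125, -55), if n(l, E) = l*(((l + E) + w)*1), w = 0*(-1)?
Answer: -23525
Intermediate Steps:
w = 0
n(l, E) = l*(E + l) (n(l, E) = l*(((l + E) + 0)*1) = l*(((E + l) + 0)*1) = l*((E + l)*1) = l*(E + l))
(25 - 75*14) - n(-125, -55) = (25 - 75*14) - (-125)*(-55 - 125) = (25 - 1050) - (-125)*(-180) = -1025 - 1*22500 = -1025 - 22500 = -23525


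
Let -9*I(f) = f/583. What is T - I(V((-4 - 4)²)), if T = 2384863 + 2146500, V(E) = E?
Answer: 23776061725/5247 ≈ 4.5314e+6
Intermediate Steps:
I(f) = -f/5247 (I(f) = -f/(9*583) = -f/5247)
T = 4531363
T - I(V((-4 - 4)²)) = 4531363 - (-1)*(-4 - 4)²/5247 = 4531363 - (-1)*(-8)²/5247 = 4531363 - (-1)*64/5247 = 4531363 - 1*(-64/5247) = 4531363 + 64/5247 = 23776061725/5247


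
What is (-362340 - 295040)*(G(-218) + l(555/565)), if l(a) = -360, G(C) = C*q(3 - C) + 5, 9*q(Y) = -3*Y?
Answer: -30971143940/3 ≈ -1.0324e+10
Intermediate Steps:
q(Y) = -Y/3 (q(Y) = (-3*Y)/9 = -Y/3)
G(C) = 5 + C*(-1 + C/3) (G(C) = C*(-(3 - C)/3) + 5 = C*(-1 + C/3) + 5 = 5 + C*(-1 + C/3))
(-362340 - 295040)*(G(-218) + l(555/565)) = (-362340 - 295040)*((5 + (⅓)*(-218)*(-3 - 218)) - 360) = -657380*((5 + (⅓)*(-218)*(-221)) - 360) = -657380*((5 + 48178/3) - 360) = -657380*(48193/3 - 360) = -657380*47113/3 = -30971143940/3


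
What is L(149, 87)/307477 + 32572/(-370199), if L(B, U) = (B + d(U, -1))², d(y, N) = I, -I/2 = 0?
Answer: -1796352845/113827677923 ≈ -0.015781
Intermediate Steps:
I = 0 (I = -2*0 = 0)
d(y, N) = 0
L(B, U) = B² (L(B, U) = (B + 0)² = B²)
L(149, 87)/307477 + 32572/(-370199) = 149²/307477 + 32572/(-370199) = 22201*(1/307477) + 32572*(-1/370199) = 22201/307477 - 32572/370199 = -1796352845/113827677923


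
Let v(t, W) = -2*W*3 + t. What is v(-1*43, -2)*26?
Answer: -806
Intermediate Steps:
v(t, W) = t - 6*W (v(t, W) = -6*W + t = t - 6*W)
v(-1*43, -2)*26 = (-1*43 - 6*(-2))*26 = (-43 + 12)*26 = -31*26 = -806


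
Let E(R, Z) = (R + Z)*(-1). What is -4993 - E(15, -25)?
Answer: -5003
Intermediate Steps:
E(R, Z) = -R - Z
-4993 - E(15, -25) = -4993 - (-1*15 - 1*(-25)) = -4993 - (-15 + 25) = -4993 - 1*10 = -4993 - 10 = -5003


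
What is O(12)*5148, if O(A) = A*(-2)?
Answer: -123552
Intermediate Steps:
O(A) = -2*A
O(12)*5148 = -2*12*5148 = -24*5148 = -123552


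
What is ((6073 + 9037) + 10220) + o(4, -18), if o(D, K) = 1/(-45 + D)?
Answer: 1038529/41 ≈ 25330.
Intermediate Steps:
((6073 + 9037) + 10220) + o(4, -18) = ((6073 + 9037) + 10220) + 1/(-45 + 4) = (15110 + 10220) + 1/(-41) = 25330 - 1/41 = 1038529/41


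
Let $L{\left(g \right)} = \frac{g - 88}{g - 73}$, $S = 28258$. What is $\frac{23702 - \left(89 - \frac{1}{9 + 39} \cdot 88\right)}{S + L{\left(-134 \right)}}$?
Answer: $\frac{3258847}{3899752} \approx 0.83566$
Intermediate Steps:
$L{\left(g \right)} = \frac{-88 + g}{-73 + g}$
$\frac{23702 - \left(89 - \frac{1}{9 + 39} \cdot 88\right)}{S + L{\left(-134 \right)}} = \frac{23702 - \left(89 - \frac{1}{9 + 39} \cdot 88\right)}{28258 + \frac{-88 - 134}{-73 - 134}} = \frac{23702 - \left(89 - \frac{1}{48} \cdot 88\right)}{28258 + \frac{1}{-207} \left(-222\right)} = \frac{23702 + \left(-89 + \frac{1}{48} \cdot 88\right)}{28258 - - \frac{74}{69}} = \frac{23702 + \left(-89 + \frac{11}{6}\right)}{28258 + \frac{74}{69}} = \frac{23702 - \frac{523}{6}}{\frac{1949876}{69}} = \frac{141689}{6} \cdot \frac{69}{1949876} = \frac{3258847}{3899752}$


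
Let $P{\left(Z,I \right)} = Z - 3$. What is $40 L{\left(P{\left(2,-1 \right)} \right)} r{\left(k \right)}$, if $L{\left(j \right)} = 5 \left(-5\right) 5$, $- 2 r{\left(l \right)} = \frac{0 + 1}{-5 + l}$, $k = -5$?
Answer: $-250$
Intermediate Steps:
$P{\left(Z,I \right)} = -3 + Z$
$r{\left(l \right)} = - \frac{1}{2 \left(-5 + l\right)}$ ($r{\left(l \right)} = - \frac{\left(0 + 1\right) \frac{1}{-5 + l}}{2} = - \frac{1 \frac{1}{-5 + l}}{2} = - \frac{1}{2 \left(-5 + l\right)}$)
$L{\left(j \right)} = -125$ ($L{\left(j \right)} = \left(-25\right) 5 = -125$)
$40 L{\left(P{\left(2,-1 \right)} \right)} r{\left(k \right)} = 40 \left(-125\right) \left(- \frac{1}{-10 + 2 \left(-5\right)}\right) = - 5000 \left(- \frac{1}{-10 - 10}\right) = - 5000 \left(- \frac{1}{-20}\right) = - 5000 \left(\left(-1\right) \left(- \frac{1}{20}\right)\right) = \left(-5000\right) \frac{1}{20} = -250$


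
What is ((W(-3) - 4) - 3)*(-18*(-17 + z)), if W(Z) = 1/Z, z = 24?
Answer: 924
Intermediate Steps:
((W(-3) - 4) - 3)*(-18*(-17 + z)) = ((1/(-3) - 4) - 3)*(-18*(-17 + 24)) = ((-⅓ - 4) - 3)*(-18*7) = (-13/3 - 3)*(-126) = -22/3*(-126) = 924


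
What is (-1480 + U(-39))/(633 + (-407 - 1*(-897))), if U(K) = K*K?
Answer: 41/1123 ≈ 0.036509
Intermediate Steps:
U(K) = K²
(-1480 + U(-39))/(633 + (-407 - 1*(-897))) = (-1480 + (-39)²)/(633 + (-407 - 1*(-897))) = (-1480 + 1521)/(633 + (-407 + 897)) = 41/(633 + 490) = 41/1123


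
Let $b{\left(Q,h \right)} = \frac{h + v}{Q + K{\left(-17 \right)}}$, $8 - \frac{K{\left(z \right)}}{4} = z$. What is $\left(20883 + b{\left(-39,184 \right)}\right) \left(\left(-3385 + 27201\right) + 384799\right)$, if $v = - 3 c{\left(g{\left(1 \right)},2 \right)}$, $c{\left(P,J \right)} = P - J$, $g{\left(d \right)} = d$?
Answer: $\frac{520595940750}{61} \approx 8.5344 \cdot 10^{9}$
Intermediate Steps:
$K{\left(z \right)} = 32 - 4 z$
$v = 3$ ($v = - 3 \left(1 - 2\right) = \left(-3\right) \left(-1\right) = 3$)
$b{\left(Q,h \right)} = \frac{3 + h}{100 + Q}$ ($b{\left(Q,h \right)} = \frac{h + 3}{Q + \left(32 - -68\right)} = \frac{3 + h}{Q + \left(32 + 68\right)} = \frac{3 + h}{Q + 100} = \frac{3 + h}{100 + Q}$)
$\left(20883 + b{\left(-39,184 \right)}\right) \left(\left(-3385 + 27201\right) + 384799\right) = \left(20883 + \frac{3 + 184}{100 - 39}\right) \left(\left(-3385 + 27201\right) + 384799\right) = \left(20883 + \frac{1}{61} \cdot 187\right) \left(23816 + 384799\right) = \left(20883 + \frac{1}{61} \cdot 187\right) 408615 = \left(20883 + \frac{187}{61}\right) 408615 = \frac{1274050}{61} \cdot 408615 = \frac{520595940750}{61}$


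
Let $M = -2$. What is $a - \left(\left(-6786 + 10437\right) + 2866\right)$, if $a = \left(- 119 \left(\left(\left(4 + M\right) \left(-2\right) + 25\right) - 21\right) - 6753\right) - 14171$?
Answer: $-27441$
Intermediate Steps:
$a = -20924$ ($a = \left(- 119 \left(\left(\left(4 - 2\right) \left(-2\right) + 25\right) - 21\right) - 6753\right) - 14171 = \left(- 119 \left(\left(2 \left(-2\right) + 25\right) - 21\right) - 6753\right) - 14171 = \left(- 119 \left(\left(-4 + 25\right) - 21\right) - 6753\right) - 14171 = \left(- 119 \left(21 - 21\right) - 6753\right) - 14171 = \left(\left(-119\right) 0 - 6753\right) - 14171 = \left(0 - 6753\right) - 14171 = -6753 - 14171 = -20924$)
$a - \left(\left(-6786 + 10437\right) + 2866\right) = -20924 - \left(\left(-6786 + 10437\right) + 2866\right) = -20924 - \left(3651 + 2866\right) = -20924 - 6517 = -27441$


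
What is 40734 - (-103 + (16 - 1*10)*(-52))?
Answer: 41149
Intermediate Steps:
40734 - (-103 + (16 - 1*10)*(-52)) = 40734 - (-103 + (16 - 10)*(-52)) = 40734 - (-103 + 6*(-52)) = 40734 - (-103 - 312) = 40734 - 1*(-415) = 40734 + 415 = 41149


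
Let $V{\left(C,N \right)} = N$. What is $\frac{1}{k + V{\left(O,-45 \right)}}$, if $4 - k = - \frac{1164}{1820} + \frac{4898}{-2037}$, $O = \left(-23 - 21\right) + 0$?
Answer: $- \frac{132405}{5025554} \approx -0.026346$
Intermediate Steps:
$O = -44$ ($O = -44 + 0 = -44$)
$k = \frac{932671}{132405}$ ($k = 4 - \left(- \frac{1164}{1820} + \frac{4898}{-2037}\right) = 4 - \left(\left(-1164\right) \frac{1}{1820} + 4898 \left(- \frac{1}{2037}\right)\right) = 4 - \left(- \frac{291}{455} - \frac{4898}{2037}\right) = 4 - - \frac{403051}{132405} = 4 + \frac{403051}{132405} = \frac{932671}{132405} \approx 7.0441$)
$\frac{1}{k + V{\left(O,-45 \right)}} = \frac{1}{\frac{932671}{132405} - 45} = \frac{1}{- \frac{5025554}{132405}} = - \frac{132405}{5025554}$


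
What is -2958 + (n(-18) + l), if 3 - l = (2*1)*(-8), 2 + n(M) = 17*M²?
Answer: 2567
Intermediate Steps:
n(M) = -2 + 17*M²
l = 19 (l = 3 - 2*1*(-8) = 3 - 2*(-8) = 3 - 1*(-16) = 3 + 16 = 19)
-2958 + (n(-18) + l) = -2958 + ((-2 + 17*(-18)²) + 19) = -2958 + ((-2 + 17*324) + 19) = -2958 + ((-2 + 5508) + 19) = -2958 + (5506 + 19) = -2958 + 5525 = 2567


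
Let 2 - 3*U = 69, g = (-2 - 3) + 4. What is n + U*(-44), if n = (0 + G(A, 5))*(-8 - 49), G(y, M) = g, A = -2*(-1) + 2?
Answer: 3119/3 ≈ 1039.7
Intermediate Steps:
g = -1 (g = -5 + 4 = -1)
U = -67/3 (U = 2/3 - 1/3*69 = 2/3 - 23 = -67/3 ≈ -22.333)
A = 4 (A = 2 + 2 = 4)
G(y, M) = -1
n = 57 (n = (0 - 1)*(-8 - 49) = -1*(-57) = 57)
n + U*(-44) = 57 - 67/3*(-44) = 57 + 2948/3 = 3119/3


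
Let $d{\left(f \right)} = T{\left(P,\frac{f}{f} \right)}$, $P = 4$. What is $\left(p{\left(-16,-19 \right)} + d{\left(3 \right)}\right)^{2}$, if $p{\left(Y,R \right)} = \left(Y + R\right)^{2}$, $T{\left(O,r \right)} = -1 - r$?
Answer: $1495729$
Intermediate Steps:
$d{\left(f \right)} = -2$ ($d{\left(f \right)} = -1 - \frac{f}{f} = -1 - 1 = -2$)
$p{\left(Y,R \right)} = \left(R + Y\right)^{2}$
$\left(p{\left(-16,-19 \right)} + d{\left(3 \right)}\right)^{2} = \left(\left(-19 - 16\right)^{2} - 2\right)^{2} = \left(\left(-35\right)^{2} - 2\right)^{2} = \left(1225 - 2\right)^{2} = 1223^{2} = 1495729$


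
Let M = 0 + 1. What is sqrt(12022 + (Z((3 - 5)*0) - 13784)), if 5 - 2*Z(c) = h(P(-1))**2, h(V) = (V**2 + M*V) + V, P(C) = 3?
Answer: 12*I*sqrt(13) ≈ 43.267*I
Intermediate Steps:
M = 1
h(V) = V**2 + 2*V (h(V) = (V**2 + 1*V) + V = (V**2 + V) + V = (V + V**2) + V = V**2 + 2*V)
Z(c) = -110 (Z(c) = 5/2 - 9*(2 + 3)**2/2 = 5/2 - (3*5)**2/2 = 5/2 - 1/2*15**2 = 5/2 - 1/2*225 = 5/2 - 225/2 = -110)
sqrt(12022 + (Z((3 - 5)*0) - 13784)) = sqrt(12022 + (-110 - 13784)) = sqrt(12022 - 13894) = sqrt(-1872) = 12*I*sqrt(13)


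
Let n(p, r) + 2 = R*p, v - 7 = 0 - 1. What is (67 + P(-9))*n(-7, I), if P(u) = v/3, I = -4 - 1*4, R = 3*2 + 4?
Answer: -4968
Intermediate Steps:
R = 10 (R = 6 + 4 = 10)
v = 6 (v = 7 + (0 - 1) = 7 - 1 = 6)
I = -8 (I = -4 - 4 = -8)
n(p, r) = -2 + 10*p
P(u) = 2 (P(u) = 6/3 = 6*(1/3) = 2)
(67 + P(-9))*n(-7, I) = (67 + 2)*(-2 + 10*(-7)) = 69*(-2 - 70) = 69*(-72) = -4968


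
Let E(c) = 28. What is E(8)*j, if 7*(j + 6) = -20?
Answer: -248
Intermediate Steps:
j = -62/7 (j = -6 + (1/7)*(-20) = -6 - 20/7 = -62/7 ≈ -8.8571)
E(8)*j = 28*(-62/7) = -248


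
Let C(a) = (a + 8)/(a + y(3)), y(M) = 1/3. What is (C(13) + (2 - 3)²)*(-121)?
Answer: -12463/40 ≈ -311.58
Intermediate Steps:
y(M) = ⅓ (y(M) = 1*(⅓) = ⅓)
C(a) = (8 + a)/(⅓ + a) (C(a) = (a + 8)/(a + ⅓) = (8 + a)/(⅓ + a))
(C(13) + (2 - 3)²)*(-121) = (3*(8 + 13)/(1 + 3*13) + (2 - 3)²)*(-121) = (3*21/(1 + 39) + (-1)²)*(-121) = (3*21/40 + 1)*(-121) = (3*(1/40)*21 + 1)*(-121) = (63/40 + 1)*(-121) = (103/40)*(-121) = -12463/40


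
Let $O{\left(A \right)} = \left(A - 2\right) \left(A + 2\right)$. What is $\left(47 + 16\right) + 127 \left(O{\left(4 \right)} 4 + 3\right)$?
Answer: $6540$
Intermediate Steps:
$O{\left(A \right)} = \left(-2 + A\right) \left(2 + A\right)$
$\left(47 + 16\right) + 127 \left(O{\left(4 \right)} 4 + 3\right) = \left(47 + 16\right) + 127 \left(\left(-4 + 4^{2}\right) 4 + 3\right) = 63 + 127 \left(\left(-4 + 16\right) 4 + 3\right) = 63 + 127 \left(12 \cdot 4 + 3\right) = 63 + 127 \left(48 + 3\right) = 63 + 127 \cdot 51 = 63 + 6477 = 6540$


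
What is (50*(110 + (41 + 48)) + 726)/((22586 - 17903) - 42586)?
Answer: -10676/37903 ≈ -0.28167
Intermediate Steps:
(50*(110 + (41 + 48)) + 726)/((22586 - 17903) - 42586) = (50*(110 + 89) + 726)/(4683 - 42586) = (50*199 + 726)/(-37903) = (9950 + 726)*(-1/37903) = 10676*(-1/37903) = -10676/37903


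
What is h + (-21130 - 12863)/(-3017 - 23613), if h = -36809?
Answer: -980189677/26630 ≈ -36808.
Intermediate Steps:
h + (-21130 - 12863)/(-3017 - 23613) = -36809 + (-21130 - 12863)/(-3017 - 23613) = -36809 - 33993/(-26630) = -36809 - 33993*(-1/26630) = -36809 + 33993/26630 = -980189677/26630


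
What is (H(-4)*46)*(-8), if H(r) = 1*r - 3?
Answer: 2576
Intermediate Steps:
H(r) = -3 + r (H(r) = r - 3 = -3 + r)
(H(-4)*46)*(-8) = ((-3 - 4)*46)*(-8) = -7*46*(-8) = -322*(-8) = 2576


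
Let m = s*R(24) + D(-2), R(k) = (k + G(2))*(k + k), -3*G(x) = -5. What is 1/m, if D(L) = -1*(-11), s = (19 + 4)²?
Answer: 1/651739 ≈ 1.5344e-6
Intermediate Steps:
s = 529 (s = 23² = 529)
G(x) = 5/3 (G(x) = -⅓*(-5) = 5/3)
D(L) = 11
R(k) = 2*k*(5/3 + k) (R(k) = (k + 5/3)*(k + k) = (5/3 + k)*(2*k) = 2*k*(5/3 + k))
m = 651739 (m = 529*((⅔)*24*(5 + 3*24)) + 11 = 529*((⅔)*24*(5 + 72)) + 11 = 529*((⅔)*24*77) + 11 = 529*1232 + 11 = 651728 + 11 = 651739)
1/m = 1/651739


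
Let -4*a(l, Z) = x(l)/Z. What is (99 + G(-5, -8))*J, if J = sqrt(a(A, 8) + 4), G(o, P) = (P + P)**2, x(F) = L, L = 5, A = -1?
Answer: 355*sqrt(246)/8 ≈ 696.00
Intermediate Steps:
x(F) = 5
G(o, P) = 4*P**2 (G(o, P) = (2*P)**2 = 4*P**2)
a(l, Z) = -5/(4*Z)
J = sqrt(246)/8 (J = sqrt(-5/4/8 + 4) = sqrt(-5/4*1/8 + 4) = sqrt(-5/32 + 4) = sqrt(123/32) = sqrt(246)/8 ≈ 1.9605)
(99 + G(-5, -8))*J = (99 + 4*(-8)**2)*(sqrt(246)/8) = (99 + 4*64)*(sqrt(246)/8) = (99 + 256)*(sqrt(246)/8) = 355*(sqrt(246)/8) = 355*sqrt(246)/8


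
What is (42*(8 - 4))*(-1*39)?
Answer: -6552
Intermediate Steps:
(42*(8 - 4))*(-1*39) = (42*4)*(-39) = 168*(-39) = -6552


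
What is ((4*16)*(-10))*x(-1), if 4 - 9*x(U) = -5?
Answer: -640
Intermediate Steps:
x(U) = 1 (x(U) = 4/9 - ⅑*(-5) = 4/9 + 5/9 = 1)
((4*16)*(-10))*x(-1) = ((4*16)*(-10))*1 = (64*(-10))*1 = -640*1 = -640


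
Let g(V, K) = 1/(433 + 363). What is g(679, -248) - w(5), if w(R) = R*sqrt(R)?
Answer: 1/796 - 5*sqrt(5) ≈ -11.179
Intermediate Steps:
w(R) = R**(3/2)
g(V, K) = 1/796
g(679, -248) - w(5) = 1/796 - 5**(3/2) = 1/796 - 5*sqrt(5)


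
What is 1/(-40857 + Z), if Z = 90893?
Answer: 1/50036 ≈ 1.9986e-5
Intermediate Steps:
1/(-40857 + Z) = 1/(-40857 + 90893) = 1/50036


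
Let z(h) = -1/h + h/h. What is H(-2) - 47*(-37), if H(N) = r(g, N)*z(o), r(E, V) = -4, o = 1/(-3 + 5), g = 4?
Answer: 1743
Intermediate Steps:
o = ½ (o = 1/2 = ½ ≈ 0.50000)
z(h) = 1 - 1/h (z(h) = -1/h + 1 = 1 - 1/h)
H(N) = 4 (H(N) = -4*(-1 + ½)/½ = -8*(-1)/2 = -4*(-1) = 4)
H(-2) - 47*(-37) = 4 - 47*(-37) = 4 + 1739 = 1743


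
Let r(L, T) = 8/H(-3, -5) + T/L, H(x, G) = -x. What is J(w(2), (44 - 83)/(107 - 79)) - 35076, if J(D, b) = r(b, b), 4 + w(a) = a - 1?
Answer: -105217/3 ≈ -35072.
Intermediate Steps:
w(a) = -5 + a (w(a) = -4 + (a - 1) = -4 + (-1 + a) = -5 + a)
r(L, T) = 8/3 + T/L (r(L, T) = 8/((-1*(-3))) + T/L = 8/3 + T/L)
J(D, b) = 11/3 (J(D, b) = 8/3 + b/b = 8/3 + 1 = 11/3)
J(w(2), (44 - 83)/(107 - 79)) - 35076 = 11/3 - 35076 = -105217/3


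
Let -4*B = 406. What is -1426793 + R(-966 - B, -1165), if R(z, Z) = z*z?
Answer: -2717731/4 ≈ -6.7943e+5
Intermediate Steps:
B = -203/2 (B = -¼*406 = -203/2 ≈ -101.50)
R(z, Z) = z²
-1426793 + R(-966 - B, -1165) = -1426793 + (-966 - 1*(-203/2))² = -1426793 + (-966 + 203/2)² = -1426793 + (-1729/2)² = -1426793 + 2989441/4 = -2717731/4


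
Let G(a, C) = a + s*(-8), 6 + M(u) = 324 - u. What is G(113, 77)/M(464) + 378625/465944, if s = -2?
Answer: -2413763/34013912 ≈ -0.070964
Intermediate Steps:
M(u) = 318 - u (M(u) = -6 + (324 - u) = 318 - u)
G(a, C) = 16 + a (G(a, C) = a - 2*(-8) = a + 16 = 16 + a)
G(113, 77)/M(464) + 378625/465944 = (16 + 113)/(318 - 1*464) + 378625/465944 = 129/(318 - 464) + 378625*(1/465944) = 129/(-146) + 378625/465944 = 129*(-1/146) + 378625/465944 = -129/146 + 378625/465944 = -2413763/34013912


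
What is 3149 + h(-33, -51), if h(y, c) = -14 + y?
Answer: 3102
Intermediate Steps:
3149 + h(-33, -51) = 3149 + (-14 - 33) = 3149 - 47 = 3102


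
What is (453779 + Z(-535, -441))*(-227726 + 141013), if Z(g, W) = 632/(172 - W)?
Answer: -24120708858367/613 ≈ -3.9349e+10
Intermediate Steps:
(453779 + Z(-535, -441))*(-227726 + 141013) = (453779 - 632/(-172 - 441))*(-227726 + 141013) = (453779 - 632/(-613))*(-86713) = (453779 - 632*(-1/613))*(-86713) = (453779 + 632/613)*(-86713) = (278167159/613)*(-86713) = -24120708858367/613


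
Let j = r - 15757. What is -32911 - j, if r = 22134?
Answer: -39288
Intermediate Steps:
j = 6377 (j = 22134 - 15757 = 6377)
-32911 - j = -32911 - 1*6377 = -32911 - 6377 = -39288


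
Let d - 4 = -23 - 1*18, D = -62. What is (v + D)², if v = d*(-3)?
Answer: 2401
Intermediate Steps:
d = -37 (d = 4 + (-23 - 1*18) = 4 + (-23 - 18) = 4 - 41 = -37)
v = 111 (v = -37*(-3) = 111)
(v + D)² = (111 - 62)² = 49² = 2401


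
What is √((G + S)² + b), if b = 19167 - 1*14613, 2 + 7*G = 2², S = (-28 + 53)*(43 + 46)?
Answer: 5*√9714643/7 ≈ 2226.3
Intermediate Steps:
S = 2225 (S = 25*89 = 2225)
G = 2/7 (G = -2/7 + (⅐)*2² = -2/7 + (⅐)*4 = -2/7 + 4/7 = 2/7 ≈ 0.28571)
b = 4554 (b = 19167 - 14613 = 4554)
√((G + S)² + b) = √((2/7 + 2225)² + 4554) = √((15577/7)² + 4554) = √(242642929/49 + 4554) = √(242866075/49) = 5*√9714643/7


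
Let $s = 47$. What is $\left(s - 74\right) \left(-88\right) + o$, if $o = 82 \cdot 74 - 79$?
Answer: $8365$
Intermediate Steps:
$o = 5989$ ($o = 6068 - 79 = 5989$)
$\left(s - 74\right) \left(-88\right) + o = \left(47 - 74\right) \left(-88\right) + 5989 = \left(-27\right) \left(-88\right) + 5989 = 2376 + 5989 = 8365$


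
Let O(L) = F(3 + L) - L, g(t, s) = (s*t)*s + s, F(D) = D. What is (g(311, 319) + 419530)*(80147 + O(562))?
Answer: 2570211728000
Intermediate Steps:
g(t, s) = s + t*s² (g(t, s) = t*s² + s = s + t*s²)
O(L) = 3 (O(L) = (3 + L) - L = 3)
(g(311, 319) + 419530)*(80147 + O(562)) = (319*(1 + 319*311) + 419530)*(80147 + 3) = (319*(1 + 99209) + 419530)*80150 = (319*99210 + 419530)*80150 = (31647990 + 419530)*80150 = 32067520*80150 = 2570211728000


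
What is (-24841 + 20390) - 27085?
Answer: -31536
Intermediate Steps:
(-24841 + 20390) - 27085 = -4451 - 27085 = -31536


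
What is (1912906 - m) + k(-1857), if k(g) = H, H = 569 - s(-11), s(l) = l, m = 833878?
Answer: 1079608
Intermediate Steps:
H = 580 (H = 569 - 1*(-11) = 569 + 11 = 580)
k(g) = 580
(1912906 - m) + k(-1857) = (1912906 - 1*833878) + 580 = (1912906 - 833878) + 580 = 1079028 + 580 = 1079608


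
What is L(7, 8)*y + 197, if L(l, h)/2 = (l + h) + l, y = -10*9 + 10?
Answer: -3323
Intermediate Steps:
y = -80 (y = -90 + 10 = -80)
L(l, h) = 2*h + 4*l (L(l, h) = 2*((l + h) + l) = 2*((h + l) + l) = 2*(h + 2*l) = 2*h + 4*l)
L(7, 8)*y + 197 = (2*8 + 4*7)*(-80) + 197 = (16 + 28)*(-80) + 197 = 44*(-80) + 197 = -3520 + 197 = -3323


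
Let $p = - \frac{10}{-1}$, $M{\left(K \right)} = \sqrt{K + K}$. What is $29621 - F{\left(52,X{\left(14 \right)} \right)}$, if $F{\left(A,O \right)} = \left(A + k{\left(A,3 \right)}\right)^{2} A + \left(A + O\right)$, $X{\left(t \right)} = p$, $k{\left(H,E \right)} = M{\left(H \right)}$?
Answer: $-116457 - 10816 \sqrt{26} \approx -1.7161 \cdot 10^{5}$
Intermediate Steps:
$M{\left(K \right)} = \sqrt{2} \sqrt{K}$ ($M{\left(K \right)} = \sqrt{2 K} = \sqrt{2} \sqrt{K}$)
$k{\left(H,E \right)} = \sqrt{2} \sqrt{H}$
$p = 10$ ($p = \left(-10\right) \left(-1\right) = 10$)
$X{\left(t \right)} = 10$
$F{\left(A,O \right)} = A + O + A \left(A + \sqrt{2} \sqrt{A}\right)^{2}$ ($F{\left(A,O \right)} = \left(A + \sqrt{2} \sqrt{A}\right)^{2} A + \left(A + O\right) = A \left(A + \sqrt{2} \sqrt{A}\right)^{2} + \left(A + O\right) = A + O + A \left(A + \sqrt{2} \sqrt{A}\right)^{2}$)
$29621 - F{\left(52,X{\left(14 \right)} \right)} = 29621 - \left(52 + 10 + 52 \left(52 + \sqrt{2} \sqrt{52}\right)^{2}\right) = 29621 - \left(52 + 10 + 52 \left(52 + \sqrt{2} \cdot 2 \sqrt{13}\right)^{2}\right) = 29621 - \left(52 + 10 + 52 \left(52 + 2 \sqrt{26}\right)^{2}\right) = 29621 - \left(62 + 52 \left(52 + 2 \sqrt{26}\right)^{2}\right) = 29559 - 52 \left(52 + 2 \sqrt{26}\right)^{2}$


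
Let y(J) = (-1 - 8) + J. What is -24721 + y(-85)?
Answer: -24815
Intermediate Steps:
y(J) = -9 + J
-24721 + y(-85) = -24721 + (-9 - 85) = -24721 - 94 = -24815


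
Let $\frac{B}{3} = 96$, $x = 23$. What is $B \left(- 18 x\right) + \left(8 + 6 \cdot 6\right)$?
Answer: $-119188$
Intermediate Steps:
$B = 288$ ($B = 3 \cdot 96 = 288$)
$B \left(- 18 x\right) + \left(8 + 6 \cdot 6\right) = 288 \left(\left(-18\right) 23\right) + \left(8 + 6 \cdot 6\right) = 288 \left(-414\right) + \left(8 + 36\right) = -119232 + 44 = -119188$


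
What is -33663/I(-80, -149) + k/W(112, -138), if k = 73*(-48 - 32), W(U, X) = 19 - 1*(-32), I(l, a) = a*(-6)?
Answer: -2312591/15198 ≈ -152.16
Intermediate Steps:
I(l, a) = -6*a
W(U, X) = 51 (W(U, X) = 19 + 32 = 51)
k = -5840 (k = 73*(-80) = -5840)
-33663/I(-80, -149) + k/W(112, -138) = -33663/((-6*(-149))) - 5840/51 = -33663/894 - 5840*1/51 = -33663*1/894 - 5840/51 = -11221/298 - 5840/51 = -2312591/15198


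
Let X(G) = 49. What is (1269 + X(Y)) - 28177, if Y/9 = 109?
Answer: -26859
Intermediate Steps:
Y = 981 (Y = 9*109 = 981)
(1269 + X(Y)) - 28177 = (1269 + 49) - 28177 = 1318 - 28177 = -26859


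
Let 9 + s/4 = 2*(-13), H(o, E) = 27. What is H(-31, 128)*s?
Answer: -3780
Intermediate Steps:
s = -140 (s = -36 + 4*(2*(-13)) = -36 + 4*(-26) = -36 - 104 = -140)
H(-31, 128)*s = 27*(-140) = -3780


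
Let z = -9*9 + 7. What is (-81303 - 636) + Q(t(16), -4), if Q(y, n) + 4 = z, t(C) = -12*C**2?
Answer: -82017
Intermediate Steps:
z = -74 (z = -81 + 7 = -74)
Q(y, n) = -78 (Q(y, n) = -4 - 74 = -78)
(-81303 - 636) + Q(t(16), -4) = (-81303 - 636) - 78 = -81939 - 78 = -82017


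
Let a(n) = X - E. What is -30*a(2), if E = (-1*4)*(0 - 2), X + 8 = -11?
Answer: 810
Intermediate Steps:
X = -19 (X = -8 - 11 = -19)
E = 8 (E = -4*(-2) = 8)
a(n) = -27 (a(n) = -19 - 1*8 = -19 - 8 = -27)
-30*a(2) = -30*(-27) = 810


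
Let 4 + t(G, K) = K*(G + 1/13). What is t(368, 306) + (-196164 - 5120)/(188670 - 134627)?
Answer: 79124874102/702559 ≈ 1.1262e+5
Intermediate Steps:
t(G, K) = -4 + K*(1/13 + G) (t(G, K) = -4 + K*(G + 1/13) = -4 + K*(1/13 + G))
t(368, 306) + (-196164 - 5120)/(188670 - 134627) = (-4 + (1/13)*306 + 368*306) + (-196164 - 5120)/(188670 - 134627) = (-4 + 306/13 + 112608) - 201284/54043 = 1464158/13 - 201284*1/54043 = 1464158/13 - 201284/54043 = 79124874102/702559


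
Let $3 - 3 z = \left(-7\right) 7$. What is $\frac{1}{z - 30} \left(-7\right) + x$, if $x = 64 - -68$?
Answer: $\frac{5037}{38} \approx 132.55$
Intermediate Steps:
$z = \frac{52}{3}$ ($z = 1 - \frac{\left(-7\right) 7}{3} = 1 - - \frac{49}{3} = 1 + \frac{49}{3} = \frac{52}{3} \approx 17.333$)
$x = 132$ ($x = 64 + 68 = 132$)
$\frac{1}{z - 30} \left(-7\right) + x = \frac{1}{\frac{52}{3} - 30} \left(-7\right) + 132 = \frac{1}{- \frac{38}{3}} \left(-7\right) + 132 = \left(- \frac{3}{38}\right) \left(-7\right) + 132 = \frac{21}{38} + 132 = \frac{5037}{38}$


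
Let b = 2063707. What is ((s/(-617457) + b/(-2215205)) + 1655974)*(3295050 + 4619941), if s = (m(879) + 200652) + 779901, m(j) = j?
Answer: 5975890963869461028122407/455931277895 ≈ 1.3107e+13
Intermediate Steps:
s = 981432 (s = (879 + 200652) + 779901 = 201531 + 779901 = 981432)
((s/(-617457) + b/(-2215205)) + 1655974)*(3295050 + 4619941) = ((981432/(-617457) + 2063707/(-2215205)) + 1655974)*(3295050 + 4619941) = ((981432*(-1/617457) + 2063707*(-1/2215205)) + 1655974)*7914991 = ((-327144/205819 - 2063707/2215205) + 1655974)*7914991 = (-1149441135553/455931277895 + 1655974)*7914991 = (755009192539759177/455931277895)*7914991 = 5975890963869461028122407/455931277895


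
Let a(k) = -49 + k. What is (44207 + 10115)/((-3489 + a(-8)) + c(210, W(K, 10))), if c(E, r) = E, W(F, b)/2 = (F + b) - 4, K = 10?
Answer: -27161/1668 ≈ -16.284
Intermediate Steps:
W(F, b) = -8 + 2*F + 2*b (W(F, b) = 2*((F + b) - 4) = 2*(-4 + F + b) = -8 + 2*F + 2*b)
(44207 + 10115)/((-3489 + a(-8)) + c(210, W(K, 10))) = (44207 + 10115)/((-3489 + (-49 - 8)) + 210) = 54322/((-3489 - 57) + 210) = 54322/(-3546 + 210) = 54322/(-3336) = 54322*(-1/3336) = -27161/1668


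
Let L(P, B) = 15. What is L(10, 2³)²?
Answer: 225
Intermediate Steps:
L(10, 2³)² = 15² = 225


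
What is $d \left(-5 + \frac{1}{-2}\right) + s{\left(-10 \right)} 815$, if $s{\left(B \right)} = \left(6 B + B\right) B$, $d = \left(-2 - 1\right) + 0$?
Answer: $\frac{1141033}{2} \approx 5.7052 \cdot 10^{5}$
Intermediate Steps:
$d = -3$ ($d = -3 + 0 = -3$)
$s{\left(B \right)} = 7 B^{2}$ ($s{\left(B \right)} = 7 B B = 7 B^{2}$)
$d \left(-5 + \frac{1}{-2}\right) + s{\left(-10 \right)} 815 = - 3 \left(-5 + \frac{1}{-2}\right) + 7 \left(-10\right)^{2} \cdot 815 = - 3 \left(-5 - \frac{1}{2}\right) + 7 \cdot 100 \cdot 815 = \left(-3\right) \left(- \frac{11}{2}\right) + 700 \cdot 815 = \frac{33}{2} + 570500 = \frac{1141033}{2}$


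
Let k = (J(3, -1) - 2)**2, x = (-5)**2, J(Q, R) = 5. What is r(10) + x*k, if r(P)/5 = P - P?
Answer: 225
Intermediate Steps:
r(P) = 0 (r(P) = 5*(P - P) = 5*0 = 0)
x = 25
k = 9 (k = (5 - 2)**2 = 3**2 = 9)
r(10) + x*k = 0 + 25*9 = 0 + 225 = 225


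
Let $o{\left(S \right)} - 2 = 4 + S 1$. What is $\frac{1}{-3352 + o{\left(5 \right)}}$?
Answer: $- \frac{1}{3341} \approx -0.00029931$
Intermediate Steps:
$o{\left(S \right)} = 6 + S$ ($o{\left(S \right)} = 2 + \left(4 + S 1\right) = 2 + \left(4 + S\right) = 6 + S$)
$\frac{1}{-3352 + o{\left(5 \right)}} = \frac{1}{-3352 + \left(6 + 5\right)} = \frac{1}{-3352 + 11} = \frac{1}{-3341} = - \frac{1}{3341}$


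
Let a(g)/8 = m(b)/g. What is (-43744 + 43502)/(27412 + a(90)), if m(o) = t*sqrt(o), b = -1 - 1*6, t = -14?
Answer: -239879475/27171802742 - 5445*I*sqrt(7)/13585901371 ≈ -0.0088283 - 1.0604e-6*I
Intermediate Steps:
b = -7 (b = -1 - 6 = -7)
m(o) = -14*sqrt(o)
a(g) = -112*I*sqrt(7)/g (a(g) = 8*((-14*I*sqrt(7))/g) = 8*(-14*I*sqrt(7)/g) = -112*I*sqrt(7)/g)
(-43744 + 43502)/(27412 + a(90)) = (-43744 + 43502)/(27412 - 112*I*sqrt(7)/90) = -242/(27412 - 112*I*sqrt(7)*1/90) = -242/(27412 - 56*I*sqrt(7)/45)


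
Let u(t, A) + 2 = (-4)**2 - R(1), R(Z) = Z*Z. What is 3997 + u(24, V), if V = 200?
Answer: 4010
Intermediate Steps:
R(Z) = Z**2
u(t, A) = 13 (u(t, A) = -2 + ((-4)**2 - 1*1**2) = -2 + (16 - 1*1) = -2 + (16 - 1) = -2 + 15 = 13)
3997 + u(24, V) = 3997 + 13 = 4010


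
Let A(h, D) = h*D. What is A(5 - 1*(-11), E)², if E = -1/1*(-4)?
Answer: 4096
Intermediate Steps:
E = 4 (E = -1*1*(-4) = -1*(-4) = 4)
A(h, D) = D*h
A(5 - 1*(-11), E)² = (4*(5 - 1*(-11)))² = (4*(5 + 11))² = (4*16)² = 64² = 4096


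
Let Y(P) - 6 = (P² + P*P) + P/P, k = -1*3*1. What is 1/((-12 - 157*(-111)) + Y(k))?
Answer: 1/17440 ≈ 5.7339e-5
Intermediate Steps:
k = -3 (k = -3*1 = -3)
Y(P) = 7 + 2*P² (Y(P) = 6 + ((P² + P*P) + P/P) = 6 + ((P² + P²) + 1) = 6 + (2*P² + 1) = 6 + (1 + 2*P²) = 7 + 2*P²)
1/((-12 - 157*(-111)) + Y(k)) = 1/((-12 - 157*(-111)) + (7 + 2*(-3)²)) = 1/((-12 + 17427) + (7 + 2*9)) = 1/(17415 + (7 + 18)) = 1/(17415 + 25) = 1/17440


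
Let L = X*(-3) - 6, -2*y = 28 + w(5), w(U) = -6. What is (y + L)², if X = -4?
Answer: 25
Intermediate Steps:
y = -11 (y = -(28 - 6)/2 = -½*22 = -11)
L = 6 (L = -4*(-3) - 6 = 12 - 6 = 6)
(y + L)² = (-11 + 6)² = (-5)² = 25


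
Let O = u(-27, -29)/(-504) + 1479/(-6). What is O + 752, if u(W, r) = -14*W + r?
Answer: 254423/504 ≈ 504.81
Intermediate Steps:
u(W, r) = r - 14*W
O = -124585/504 (O = (-29 - 14*(-27))/(-504) + 1479/(-6) = (-29 + 378)*(-1/504) + 1479*(-1/6) = 349*(-1/504) - 493/2 = -349/504 - 493/2 = -124585/504 ≈ -247.19)
O + 752 = -124585/504 + 752 = 254423/504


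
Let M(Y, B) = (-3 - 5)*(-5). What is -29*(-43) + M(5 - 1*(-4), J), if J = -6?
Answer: 1287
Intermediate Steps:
M(Y, B) = 40 (M(Y, B) = -8*(-5) = 40)
-29*(-43) + M(5 - 1*(-4), J) = -29*(-43) + 40 = 1247 + 40 = 1287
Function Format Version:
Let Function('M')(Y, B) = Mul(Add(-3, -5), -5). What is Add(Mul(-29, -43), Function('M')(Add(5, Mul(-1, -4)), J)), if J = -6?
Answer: 1287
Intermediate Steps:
Function('M')(Y, B) = 40 (Function('M')(Y, B) = Mul(-8, -5) = 40)
Add(Mul(-29, -43), Function('M')(Add(5, Mul(-1, -4)), J)) = Add(Mul(-29, -43), 40) = Add(1247, 40) = 1287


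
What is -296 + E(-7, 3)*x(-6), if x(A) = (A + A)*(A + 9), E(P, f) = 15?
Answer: -836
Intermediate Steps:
x(A) = 2*A*(9 + A) (x(A) = (2*A)*(9 + A) = 2*A*(9 + A))
-296 + E(-7, 3)*x(-6) = -296 + 15*(2*(-6)*(9 - 6)) = -296 + 15*(2*(-6)*3) = -296 + 15*(-36) = -296 - 540 = -836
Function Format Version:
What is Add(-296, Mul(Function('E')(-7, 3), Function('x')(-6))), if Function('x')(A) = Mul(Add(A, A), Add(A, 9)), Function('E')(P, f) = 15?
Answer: -836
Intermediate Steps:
Function('x')(A) = Mul(2, A, Add(9, A)) (Function('x')(A) = Mul(Mul(2, A), Add(9, A)) = Mul(2, A, Add(9, A)))
Add(-296, Mul(Function('E')(-7, 3), Function('x')(-6))) = Add(-296, Mul(15, Mul(2, -6, Add(9, -6)))) = Add(-296, Mul(15, Mul(2, -6, 3))) = Add(-296, Mul(15, -36)) = Add(-296, -540) = -836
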